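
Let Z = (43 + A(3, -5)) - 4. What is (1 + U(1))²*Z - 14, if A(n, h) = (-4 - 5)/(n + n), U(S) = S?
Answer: 136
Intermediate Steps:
A(n, h) = -9/(2*n) (A(n, h) = -9*1/(2*n) = -9/(2*n))
Z = 75/2 (Z = (43 - 9/2/3) - 4 = (43 - 9/2*⅓) - 4 = (43 - 3/2) - 4 = 83/2 - 4 = 75/2 ≈ 37.500)
(1 + U(1))²*Z - 14 = (1 + 1)²*(75/2) - 14 = 2²*(75/2) - 14 = 4*(75/2) - 14 = 150 - 14 = 136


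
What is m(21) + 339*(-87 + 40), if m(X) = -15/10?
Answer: -31869/2 ≈ -15935.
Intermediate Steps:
m(X) = -3/2 (m(X) = -15*⅒ = -3/2)
m(21) + 339*(-87 + 40) = -3/2 + 339*(-87 + 40) = -3/2 + 339*(-47) = -3/2 - 15933 = -31869/2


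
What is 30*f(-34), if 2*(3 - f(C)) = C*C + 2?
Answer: -17280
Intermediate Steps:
f(C) = 2 - C**2/2 (f(C) = 3 - (C*C + 2)/2 = 3 - (C**2 + 2)/2 = 3 - (2 + C**2)/2 = 3 + (-1 - C**2/2) = 2 - C**2/2)
30*f(-34) = 30*(2 - 1/2*(-34)**2) = 30*(2 - 1/2*1156) = 30*(2 - 578) = 30*(-576) = -17280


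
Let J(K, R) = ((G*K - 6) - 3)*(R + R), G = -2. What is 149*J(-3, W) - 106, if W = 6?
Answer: -5470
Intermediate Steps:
J(K, R) = 2*R*(-9 - 2*K) (J(K, R) = ((-2*K - 6) - 3)*(R + R) = ((-6 - 2*K) - 3)*(2*R) = (-9 - 2*K)*(2*R) = 2*R*(-9 - 2*K))
149*J(-3, W) - 106 = 149*(-2*6*(9 + 2*(-3))) - 106 = 149*(-2*6*(9 - 6)) - 106 = 149*(-2*6*3) - 106 = 149*(-36) - 106 = -5364 - 106 = -5470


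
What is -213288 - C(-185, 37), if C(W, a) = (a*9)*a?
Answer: -225609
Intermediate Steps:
C(W, a) = 9*a**2 (C(W, a) = (9*a)*a = 9*a**2)
-213288 - C(-185, 37) = -213288 - 9*37**2 = -213288 - 9*1369 = -213288 - 1*12321 = -213288 - 12321 = -225609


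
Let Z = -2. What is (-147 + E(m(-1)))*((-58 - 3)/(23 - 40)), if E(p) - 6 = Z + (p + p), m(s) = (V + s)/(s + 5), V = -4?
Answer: -17751/34 ≈ -522.09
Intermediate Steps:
m(s) = (-4 + s)/(5 + s) (m(s) = (-4 + s)/(s + 5) = (-4 + s)/(5 + s))
E(p) = 4 + 2*p (E(p) = 6 + (-2 + (p + p)) = 6 + (-2 + 2*p) = 4 + 2*p)
(-147 + E(m(-1)))*((-58 - 3)/(23 - 40)) = (-147 + (4 + 2*((-4 - 1)/(5 - 1))))*((-58 - 3)/(23 - 40)) = (-147 + (4 + 2*(-5/4)))*(-61/(-17)) = (-147 + (4 + 2*((1/4)*(-5))))*(-61*(-1/17)) = (-147 + (4 + 2*(-5/4)))*(61/17) = (-147 + (4 - 5/2))*(61/17) = (-147 + 3/2)*(61/17) = -291/2*61/17 = -17751/34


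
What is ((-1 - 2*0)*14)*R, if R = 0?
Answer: 0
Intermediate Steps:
((-1 - 2*0)*14)*R = ((-1 - 2*0)*14)*0 = ((-1 + 0)*14)*0 = -1*14*0 = -14*0 = 0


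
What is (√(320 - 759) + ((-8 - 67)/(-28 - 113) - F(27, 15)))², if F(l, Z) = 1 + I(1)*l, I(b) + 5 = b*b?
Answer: 24573165/2209 + 10108*I*√439/47 ≈ 11124.0 + 4506.1*I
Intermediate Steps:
I(b) = -5 + b² (I(b) = -5 + b*b = -5 + b²)
F(l, Z) = 1 - 4*l (F(l, Z) = 1 + (-5 + 1²)*l = 1 + (-5 + 1)*l = 1 - 4*l)
(√(320 - 759) + ((-8 - 67)/(-28 - 113) - F(27, 15)))² = (√(320 - 759) + ((-8 - 67)/(-28 - 113) - (1 - 4*27)))² = (√(-439) + (-75/(-141) - (1 - 108)))² = (I*√439 + (-75*(-1/141) - 1*(-107)))² = (I*√439 + (25/47 + 107))² = (I*√439 + 5054/47)² = (5054/47 + I*√439)²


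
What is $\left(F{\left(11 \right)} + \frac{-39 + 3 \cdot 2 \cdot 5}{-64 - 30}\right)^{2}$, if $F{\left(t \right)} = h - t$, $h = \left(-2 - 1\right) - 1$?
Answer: $\frac{1962801}{8836} \approx 222.14$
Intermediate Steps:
$h = -4$ ($h = \left(-2 - 1\right) - 1 = -3 - 1 = -4$)
$F{\left(t \right)} = -4 - t$
$\left(F{\left(11 \right)} + \frac{-39 + 3 \cdot 2 \cdot 5}{-64 - 30}\right)^{2} = \left(\left(-4 - 11\right) + \frac{-39 + 3 \cdot 2 \cdot 5}{-64 - 30}\right)^{2} = \left(\left(-4 - 11\right) + \frac{-39 + 6 \cdot 5}{-94}\right)^{2} = \left(-15 + \left(-39 + 30\right) \left(- \frac{1}{94}\right)\right)^{2} = \left(-15 - - \frac{9}{94}\right)^{2} = \left(-15 + \frac{9}{94}\right)^{2} = \left(- \frac{1401}{94}\right)^{2} = \frac{1962801}{8836}$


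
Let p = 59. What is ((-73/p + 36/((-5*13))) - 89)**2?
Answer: 121232097856/14707225 ≈ 8243.0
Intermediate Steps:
((-73/p + 36/((-5*13))) - 89)**2 = ((-73/59 + 36/((-5*13))) - 89)**2 = ((-73*1/59 + 36/(-65)) - 89)**2 = ((-73/59 + 36*(-1/65)) - 89)**2 = ((-73/59 - 36/65) - 89)**2 = (-6869/3835 - 89)**2 = (-348184/3835)**2 = 121232097856/14707225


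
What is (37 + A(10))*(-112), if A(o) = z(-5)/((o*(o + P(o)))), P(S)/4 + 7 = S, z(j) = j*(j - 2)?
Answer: -45780/11 ≈ -4161.8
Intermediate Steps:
z(j) = j*(-2 + j)
P(S) = -28 + 4*S
A(o) = 35/(o*(-28 + 5*o)) (A(o) = (-5*(-2 - 5))/((o*(o + (-28 + 4*o)))) = (-5*(-7))/((o*(-28 + 5*o))) = 35*(1/(o*(-28 + 5*o))) = 35/(o*(-28 + 5*o)))
(37 + A(10))*(-112) = (37 + 35/(10*(-28 + 5*10)))*(-112) = (37 + 35*(⅒)/(-28 + 50))*(-112) = (37 + 35*(⅒)/22)*(-112) = (37 + 35*(⅒)*(1/22))*(-112) = (37 + 7/44)*(-112) = (1635/44)*(-112) = -45780/11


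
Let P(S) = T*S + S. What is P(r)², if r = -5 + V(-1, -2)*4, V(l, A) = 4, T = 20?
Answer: 53361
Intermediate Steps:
r = 11 (r = -5 + 4*4 = -5 + 16 = 11)
P(S) = 21*S (P(S) = 20*S + S = 21*S)
P(r)² = (21*11)² = 231² = 53361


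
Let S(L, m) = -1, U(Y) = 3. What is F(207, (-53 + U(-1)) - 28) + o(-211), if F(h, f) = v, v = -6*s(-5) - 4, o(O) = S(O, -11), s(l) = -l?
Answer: -35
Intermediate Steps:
o(O) = -1
v = -34 (v = -(-6)*(-5) - 4 = -6*5 - 4 = -30 - 4 = -34)
F(h, f) = -34
F(207, (-53 + U(-1)) - 28) + o(-211) = -34 - 1 = -35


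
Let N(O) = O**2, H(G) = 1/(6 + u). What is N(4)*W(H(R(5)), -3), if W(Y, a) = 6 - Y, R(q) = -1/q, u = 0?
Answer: 280/3 ≈ 93.333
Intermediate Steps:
H(G) = 1/6 (H(G) = 1/(6 + 0) = 1/6)
N(4)*W(H(R(5)), -3) = 4**2*(6 - 1*1/6) = 16*(6 - 1/6) = 16*(35/6) = 280/3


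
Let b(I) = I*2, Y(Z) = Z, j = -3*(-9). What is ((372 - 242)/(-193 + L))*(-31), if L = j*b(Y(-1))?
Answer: 310/19 ≈ 16.316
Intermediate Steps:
j = 27
b(I) = 2*I
L = -54 (L = 27*(2*(-1)) = 27*(-2) = -54)
((372 - 242)/(-193 + L))*(-31) = ((372 - 242)/(-193 - 54))*(-31) = (130/(-247))*(-31) = (130*(-1/247))*(-31) = -10/19*(-31) = 310/19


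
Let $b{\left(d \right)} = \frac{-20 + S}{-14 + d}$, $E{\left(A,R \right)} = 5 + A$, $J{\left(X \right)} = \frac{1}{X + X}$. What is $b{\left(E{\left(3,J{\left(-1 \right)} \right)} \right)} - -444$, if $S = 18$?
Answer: $\frac{1333}{3} \approx 444.33$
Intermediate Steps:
$J{\left(X \right)} = \frac{1}{2 X}$
$b{\left(d \right)} = - \frac{2}{-14 + d}$ ($b{\left(d \right)} = \frac{-20 + 18}{-14 + d} = - \frac{2}{-14 + d}$)
$b{\left(E{\left(3,J{\left(-1 \right)} \right)} \right)} - -444 = - \frac{2}{-14 + \left(5 + 3\right)} - -444 = - \frac{2}{-14 + 8} + 444 = - \frac{2}{-6} + 444 = \left(-2\right) \left(- \frac{1}{6}\right) + 444 = \frac{1}{3} + 444 = \frac{1333}{3}$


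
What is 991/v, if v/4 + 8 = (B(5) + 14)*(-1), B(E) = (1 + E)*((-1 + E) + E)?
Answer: -991/304 ≈ -3.2599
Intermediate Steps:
B(E) = (1 + E)*(-1 + 2*E)
v = -304 (v = -32 + 4*(((-1 + 5 + 2*5²) + 14)*(-1)) = -32 + 4*(((-1 + 5 + 2*25) + 14)*(-1)) = -32 + 4*(((-1 + 5 + 50) + 14)*(-1)) = -32 + 4*((54 + 14)*(-1)) = -32 + 4*(68*(-1)) = -32 + 4*(-68) = -32 - 272 = -304)
991/v = 991/(-304) = 991*(-1/304) = -991/304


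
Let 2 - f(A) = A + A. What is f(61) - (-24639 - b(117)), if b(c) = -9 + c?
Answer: 24627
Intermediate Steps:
f(A) = 2 - 2*A (f(A) = 2 - (A + A) = 2 - 2*A)
f(61) - (-24639 - b(117)) = (2 - 2*61) - (-24639 - (-9 + 117)) = (2 - 122) - (-24639 - 1*108) = -120 - (-24639 - 108) = -120 - 1*(-24747) = -120 + 24747 = 24627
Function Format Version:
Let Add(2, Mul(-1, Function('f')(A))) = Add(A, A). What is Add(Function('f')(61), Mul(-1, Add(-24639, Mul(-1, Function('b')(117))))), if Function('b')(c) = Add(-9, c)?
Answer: 24627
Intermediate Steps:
Function('f')(A) = Add(2, Mul(-2, A)) (Function('f')(A) = Add(2, Mul(-1, Add(A, A))) = Add(2, Mul(-1, Mul(2, A))) = Add(2, Mul(-2, A)))
Add(Function('f')(61), Mul(-1, Add(-24639, Mul(-1, Function('b')(117))))) = Add(Add(2, Mul(-2, 61)), Mul(-1, Add(-24639, Mul(-1, Add(-9, 117))))) = Add(Add(2, -122), Mul(-1, Add(-24639, Mul(-1, 108)))) = Add(-120, Mul(-1, Add(-24639, -108))) = Add(-120, Mul(-1, -24747)) = Add(-120, 24747) = 24627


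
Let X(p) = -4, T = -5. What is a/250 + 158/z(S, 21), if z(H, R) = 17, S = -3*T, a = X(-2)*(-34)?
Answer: 20906/2125 ≈ 9.8381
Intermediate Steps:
a = 136 (a = -4*(-34) = 136)
S = 15 (S = -3*(-5) = 15)
a/250 + 158/z(S, 21) = 136/250 + 158/17 = 136*(1/250) + 158*(1/17) = 68/125 + 158/17 = 20906/2125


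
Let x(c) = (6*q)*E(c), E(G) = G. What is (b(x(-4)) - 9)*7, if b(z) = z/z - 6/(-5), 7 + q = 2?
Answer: -238/5 ≈ -47.600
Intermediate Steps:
q = -5 (q = -7 + 2 = -5)
x(c) = -30*c (x(c) = (6*(-5))*c = -30*c)
b(z) = 11/5 (b(z) = 1 - 6*(-⅕) = 1 + 6/5 = 11/5)
(b(x(-4)) - 9)*7 = (11/5 - 9)*7 = -34/5*7 = -238/5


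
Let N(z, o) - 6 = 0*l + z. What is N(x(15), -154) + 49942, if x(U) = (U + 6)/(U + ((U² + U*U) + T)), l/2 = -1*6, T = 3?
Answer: 7791895/156 ≈ 49948.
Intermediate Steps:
l = -12 (l = 2*(-1*6) = 2*(-6) = -12)
x(U) = (6 + U)/(3 + U + 2*U²) (x(U) = (U + 6)/(U + ((U² + U*U) + 3)) = (6 + U)/(U + ((U² + U²) + 3)) = (6 + U)/(U + (2*U² + 3)) = (6 + U)/(U + (3 + 2*U²)) = (6 + U)/(3 + U + 2*U²))
N(z, o) = 6 + z (N(z, o) = 6 + (0*(-12) + z) = 6 + (0 + z) = 6 + z)
N(x(15), -154) + 49942 = (6 + (6 + 15)/(3 + 15 + 2*15²)) + 49942 = (6 + 21/(3 + 15 + 2*225)) + 49942 = (6 + 21/(3 + 15 + 450)) + 49942 = (6 + 21/468) + 49942 = (6 + (1/468)*21) + 49942 = (6 + 7/156) + 49942 = 943/156 + 49942 = 7791895/156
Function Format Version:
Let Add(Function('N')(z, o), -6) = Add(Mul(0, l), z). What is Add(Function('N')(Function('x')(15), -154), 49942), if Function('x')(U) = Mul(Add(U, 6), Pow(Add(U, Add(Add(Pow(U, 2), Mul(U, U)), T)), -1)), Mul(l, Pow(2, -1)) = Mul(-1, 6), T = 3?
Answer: Rational(7791895, 156) ≈ 49948.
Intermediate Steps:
l = -12 (l = Mul(2, Mul(-1, 6)) = Mul(2, -6) = -12)
Function('x')(U) = Mul(Pow(Add(3, U, Mul(2, Pow(U, 2))), -1), Add(6, U)) (Function('x')(U) = Mul(Add(U, 6), Pow(Add(U, Add(Add(Pow(U, 2), Mul(U, U)), 3)), -1)) = Mul(Add(6, U), Pow(Add(U, Add(Add(Pow(U, 2), Pow(U, 2)), 3)), -1)) = Mul(Add(6, U), Pow(Add(U, Add(Mul(2, Pow(U, 2)), 3)), -1)) = Mul(Add(6, U), Pow(Add(U, Add(3, Mul(2, Pow(U, 2)))), -1)) = Mul(Add(6, U), Pow(Add(3, U, Mul(2, Pow(U, 2))), -1)) = Mul(Pow(Add(3, U, Mul(2, Pow(U, 2))), -1), Add(6, U)))
Function('N')(z, o) = Add(6, z) (Function('N')(z, o) = Add(6, Add(Mul(0, -12), z)) = Add(6, Add(0, z)) = Add(6, z))
Add(Function('N')(Function('x')(15), -154), 49942) = Add(Add(6, Mul(Pow(Add(3, 15, Mul(2, Pow(15, 2))), -1), Add(6, 15))), 49942) = Add(Add(6, Mul(Pow(Add(3, 15, Mul(2, 225)), -1), 21)), 49942) = Add(Add(6, Mul(Pow(Add(3, 15, 450), -1), 21)), 49942) = Add(Add(6, Mul(Pow(468, -1), 21)), 49942) = Add(Add(6, Mul(Rational(1, 468), 21)), 49942) = Add(Add(6, Rational(7, 156)), 49942) = Add(Rational(943, 156), 49942) = Rational(7791895, 156)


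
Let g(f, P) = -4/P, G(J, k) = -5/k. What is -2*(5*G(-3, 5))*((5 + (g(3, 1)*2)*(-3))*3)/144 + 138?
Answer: 3457/24 ≈ 144.04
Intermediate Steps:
-2*(5*G(-3, 5))*((5 + (g(3, 1)*2)*(-3))*3)/144 + 138 = -2*(5*(-5/5))*((5 + (-4/1*2)*(-3))*3)/144 + 138 = -2*(5*(-5*1/5))*((5 + (-4*1*2)*(-3))*3)/144 + 138 = -2*(5*(-1))*((5 - 4*2*(-3))*3)/144 + 138 = -2*(-5*(5 - 8*(-3))*3)/144 + 138 = -2*(-5*(5 + 24)*3)/144 + 138 = -2*(-145*3)/144 + 138 = -2*(-5*87)/144 + 138 = -(-870)/144 + 138 = -2*(-145/48) + 138 = 145/24 + 138 = 3457/24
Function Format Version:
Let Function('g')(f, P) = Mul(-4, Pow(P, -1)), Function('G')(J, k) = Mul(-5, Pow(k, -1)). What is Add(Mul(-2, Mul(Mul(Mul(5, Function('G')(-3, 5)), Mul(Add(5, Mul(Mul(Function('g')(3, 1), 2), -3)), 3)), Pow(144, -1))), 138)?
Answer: Rational(3457, 24) ≈ 144.04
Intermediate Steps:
Add(Mul(-2, Mul(Mul(Mul(5, Function('G')(-3, 5)), Mul(Add(5, Mul(Mul(Function('g')(3, 1), 2), -3)), 3)), Pow(144, -1))), 138) = Add(Mul(-2, Mul(Mul(Mul(5, Mul(-5, Pow(5, -1))), Mul(Add(5, Mul(Mul(Mul(-4, Pow(1, -1)), 2), -3)), 3)), Pow(144, -1))), 138) = Add(Mul(-2, Mul(Mul(Mul(5, Mul(-5, Rational(1, 5))), Mul(Add(5, Mul(Mul(Mul(-4, 1), 2), -3)), 3)), Rational(1, 144))), 138) = Add(Mul(-2, Mul(Mul(Mul(5, -1), Mul(Add(5, Mul(Mul(-4, 2), -3)), 3)), Rational(1, 144))), 138) = Add(Mul(-2, Mul(Mul(-5, Mul(Add(5, Mul(-8, -3)), 3)), Rational(1, 144))), 138) = Add(Mul(-2, Mul(Mul(-5, Mul(Add(5, 24), 3)), Rational(1, 144))), 138) = Add(Mul(-2, Mul(Mul(-5, Mul(29, 3)), Rational(1, 144))), 138) = Add(Mul(-2, Mul(Mul(-5, 87), Rational(1, 144))), 138) = Add(Mul(-2, Mul(-435, Rational(1, 144))), 138) = Add(Mul(-2, Rational(-145, 48)), 138) = Add(Rational(145, 24), 138) = Rational(3457, 24)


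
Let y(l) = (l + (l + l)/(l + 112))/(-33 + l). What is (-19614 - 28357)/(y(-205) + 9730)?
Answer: -13789482/2797175 ≈ -4.9298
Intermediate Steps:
y(l) = (l + 2*l/(112 + l))/(-33 + l) (y(l) = (l + (2*l)/(112 + l))/(-33 + l) = (l + 2*l/(112 + l))/(-33 + l))
(-19614 - 28357)/(y(-205) + 9730) = (-19614 - 28357)/(-205*(114 - 205)/(-3696 + (-205)² + 79*(-205)) + 9730) = -47971/(-205*(-91)/(-3696 + 42025 - 16195) + 9730) = -47971/(-205*(-91)/22134 + 9730) = -47971/(-205*1/22134*(-91) + 9730) = -47971/(2665/3162 + 9730) = -47971/30768925/3162 = -47971*3162/30768925 = -13789482/2797175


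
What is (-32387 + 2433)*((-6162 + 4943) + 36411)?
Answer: -1054141168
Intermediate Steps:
(-32387 + 2433)*((-6162 + 4943) + 36411) = -29954*(-1219 + 36411) = -29954*35192 = -1054141168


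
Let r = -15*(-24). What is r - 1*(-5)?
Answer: 365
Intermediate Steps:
r = 360
r - 1*(-5) = 360 - 1*(-5) = 360 + 5 = 365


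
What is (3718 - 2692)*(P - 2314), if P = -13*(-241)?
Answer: 840294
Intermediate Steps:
P = 3133
(3718 - 2692)*(P - 2314) = (3718 - 2692)*(3133 - 2314) = 1026*819 = 840294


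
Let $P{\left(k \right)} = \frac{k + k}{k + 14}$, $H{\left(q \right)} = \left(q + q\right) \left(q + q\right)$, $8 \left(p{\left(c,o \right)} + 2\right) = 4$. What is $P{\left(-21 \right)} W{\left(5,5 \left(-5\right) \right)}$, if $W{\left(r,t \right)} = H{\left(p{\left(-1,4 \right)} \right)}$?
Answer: $54$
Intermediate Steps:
$p{\left(c,o \right)} = - \frac{3}{2}$ ($p{\left(c,o \right)} = -2 + \frac{1}{8} \cdot 4 = -2 + \frac{1}{2} = - \frac{3}{2}$)
$H{\left(q \right)} = 4 q^{2}$ ($H{\left(q \right)} = 2 q 2 q = 4 q^{2}$)
$W{\left(r,t \right)} = 9$ ($W{\left(r,t \right)} = 4 \left(- \frac{3}{2}\right)^{2} = 4 \cdot \frac{9}{4} = 9$)
$P{\left(k \right)} = \frac{2 k}{14 + k}$
$P{\left(-21 \right)} W{\left(5,5 \left(-5\right) \right)} = 2 \left(-21\right) \frac{1}{14 - 21} \cdot 9 = 2 \left(-21\right) \frac{1}{-7} \cdot 9 = 2 \left(-21\right) \left(- \frac{1}{7}\right) 9 = 6 \cdot 9 = 54$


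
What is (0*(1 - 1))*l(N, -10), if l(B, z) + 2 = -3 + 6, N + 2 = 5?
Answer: 0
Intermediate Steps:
N = 3 (N = -2 + 5 = 3)
l(B, z) = 1 (l(B, z) = -2 + (-3 + 6) = -2 + 3 = 1)
(0*(1 - 1))*l(N, -10) = (0*(1 - 1))*1 = (0*0)*1 = 0*1 = 0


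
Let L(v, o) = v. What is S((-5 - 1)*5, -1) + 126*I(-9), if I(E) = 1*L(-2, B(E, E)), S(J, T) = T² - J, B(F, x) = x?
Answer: -221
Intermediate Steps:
I(E) = -2 (I(E) = 1*(-2) = -2)
S((-5 - 1)*5, -1) + 126*I(-9) = ((-1)² - (-5 - 1)*5) + 126*(-2) = (1 - (-6)*5) - 252 = (1 - 1*(-30)) - 252 = (1 + 30) - 252 = 31 - 252 = -221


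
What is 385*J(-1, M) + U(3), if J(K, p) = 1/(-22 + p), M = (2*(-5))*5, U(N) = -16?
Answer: -1537/72 ≈ -21.347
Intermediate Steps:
M = -50 (M = -10*5 = -50)
385*J(-1, M) + U(3) = 385/(-22 - 50) - 16 = 385/(-72) - 16 = 385*(-1/72) - 16 = -385/72 - 16 = -1537/72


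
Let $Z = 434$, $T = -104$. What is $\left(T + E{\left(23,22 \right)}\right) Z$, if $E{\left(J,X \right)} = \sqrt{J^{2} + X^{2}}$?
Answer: $-45136 + 434 \sqrt{1013} \approx -31323.0$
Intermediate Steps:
$\left(T + E{\left(23,22 \right)}\right) Z = \left(-104 + \sqrt{23^{2} + 22^{2}}\right) 434 = \left(-104 + \sqrt{529 + 484}\right) 434 = \left(-104 + \sqrt{1013}\right) 434 = -45136 + 434 \sqrt{1013}$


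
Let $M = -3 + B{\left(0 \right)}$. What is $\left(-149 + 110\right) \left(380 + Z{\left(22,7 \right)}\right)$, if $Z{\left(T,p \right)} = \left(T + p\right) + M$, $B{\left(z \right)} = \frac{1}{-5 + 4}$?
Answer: $-15795$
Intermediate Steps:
$B{\left(z \right)} = -1$ ($B{\left(z \right)} = \frac{1}{-1} = -1$)
$M = -4$ ($M = -3 - 1 = -4$)
$Z{\left(T,p \right)} = -4 + T + p$ ($Z{\left(T,p \right)} = \left(T + p\right) - 4 = -4 + T + p$)
$\left(-149 + 110\right) \left(380 + Z{\left(22,7 \right)}\right) = \left(-149 + 110\right) \left(380 + \left(-4 + 22 + 7\right)\right) = - 39 \left(380 + 25\right) = \left(-39\right) 405 = -15795$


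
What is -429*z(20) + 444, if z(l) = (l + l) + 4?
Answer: -18432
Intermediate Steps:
z(l) = 4 + 2*l (z(l) = 2*l + 4 = 4 + 2*l)
-429*z(20) + 444 = -429*(4 + 2*20) + 444 = -429*(4 + 40) + 444 = -429*44 + 444 = -18876 + 444 = -18432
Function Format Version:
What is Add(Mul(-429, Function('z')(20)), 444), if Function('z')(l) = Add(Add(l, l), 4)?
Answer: -18432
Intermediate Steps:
Function('z')(l) = Add(4, Mul(2, l)) (Function('z')(l) = Add(Mul(2, l), 4) = Add(4, Mul(2, l)))
Add(Mul(-429, Function('z')(20)), 444) = Add(Mul(-429, Add(4, Mul(2, 20))), 444) = Add(Mul(-429, Add(4, 40)), 444) = Add(Mul(-429, 44), 444) = Add(-18876, 444) = -18432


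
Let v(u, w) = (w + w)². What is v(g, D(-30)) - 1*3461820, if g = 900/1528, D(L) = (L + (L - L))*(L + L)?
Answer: 9498180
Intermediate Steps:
D(L) = 2*L² (D(L) = (L + 0)*(2*L) = L*(2*L) = 2*L²)
g = 225/382 (g = 900*(1/1528) = 225/382 ≈ 0.58901)
v(u, w) = 4*w² (v(u, w) = (2*w)² = 4*w²)
v(g, D(-30)) - 1*3461820 = 4*(2*(-30)²)² - 1*3461820 = 4*(2*900)² - 3461820 = 4*1800² - 3461820 = 4*3240000 - 3461820 = 12960000 - 3461820 = 9498180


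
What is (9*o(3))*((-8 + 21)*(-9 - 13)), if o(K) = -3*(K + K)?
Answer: 46332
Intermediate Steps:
o(K) = -6*K
(9*o(3))*((-8 + 21)*(-9 - 13)) = (9*(-6*3))*((-8 + 21)*(-9 - 13)) = (9*(-18))*(13*(-22)) = -162*(-286) = 46332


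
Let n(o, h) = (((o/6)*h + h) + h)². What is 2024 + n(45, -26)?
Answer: 63033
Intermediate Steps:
n(o, h) = (2*h + h*o/6)² (n(o, h) = (((o/6)*h + h) + h)² = ((h*o/6 + h) + h)² = ((h + h*o/6) + h)² = (2*h + h*o/6)²)
2024 + n(45, -26) = 2024 + (1/36)*(-26)²*(12 + 45)² = 2024 + (1/36)*676*57² = 2024 + (1/36)*676*3249 = 2024 + 61009 = 63033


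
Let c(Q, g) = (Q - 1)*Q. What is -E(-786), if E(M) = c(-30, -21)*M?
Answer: 730980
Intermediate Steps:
c(Q, g) = Q*(-1 + Q) (c(Q, g) = (-1 + Q)*Q = Q*(-1 + Q))
E(M) = 930*M (E(M) = (-30*(-1 - 30))*M = (-30*(-31))*M = 930*M)
-E(-786) = -930*(-786) = -1*(-730980) = 730980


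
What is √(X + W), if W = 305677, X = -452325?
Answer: 2*I*√36662 ≈ 382.95*I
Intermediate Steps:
√(X + W) = √(-452325 + 305677) = √(-146648) = 2*I*√36662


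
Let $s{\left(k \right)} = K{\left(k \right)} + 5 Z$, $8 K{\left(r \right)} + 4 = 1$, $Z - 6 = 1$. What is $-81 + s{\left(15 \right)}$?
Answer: $- \frac{371}{8} \approx -46.375$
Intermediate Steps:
$Z = 7$ ($Z = 6 + 1 = 7$)
$K{\left(r \right)} = - \frac{3}{8}$ ($K{\left(r \right)} = - \frac{1}{2} + \frac{1}{8} \cdot 1 = - \frac{1}{2} + \frac{1}{8} = - \frac{3}{8}$)
$s{\left(k \right)} = \frac{277}{8}$ ($s{\left(k \right)} = - \frac{3}{8} + 5 \cdot 7 = - \frac{3}{8} + 35 = \frac{277}{8}$)
$-81 + s{\left(15 \right)} = -81 + \frac{277}{8} = - \frac{371}{8}$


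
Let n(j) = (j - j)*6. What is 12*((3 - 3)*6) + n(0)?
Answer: 0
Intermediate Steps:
n(j) = 0 (n(j) = 0*6 = 0)
12*((3 - 3)*6) + n(0) = 12*((3 - 3)*6) + 0 = 12*(0*6) + 0 = 12*0 + 0 = 0 + 0 = 0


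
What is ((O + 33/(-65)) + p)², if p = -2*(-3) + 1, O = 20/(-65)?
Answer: 161604/4225 ≈ 38.249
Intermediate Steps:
O = -4/13 (O = 20*(-1/65) = -4/13 ≈ -0.30769)
p = 7 (p = 6 + 1 = 7)
((O + 33/(-65)) + p)² = ((-4/13 + 33/(-65)) + 7)² = ((-4/13 + 33*(-1/65)) + 7)² = ((-4/13 - 33/65) + 7)² = (-53/65 + 7)² = (402/65)² = 161604/4225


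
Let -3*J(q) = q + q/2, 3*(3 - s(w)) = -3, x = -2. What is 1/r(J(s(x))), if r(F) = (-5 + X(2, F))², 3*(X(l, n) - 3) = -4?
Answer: 9/100 ≈ 0.090000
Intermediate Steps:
X(l, n) = 5/3 (X(l, n) = 3 + (⅓)*(-4) = 3 - 4/3 = 5/3)
s(w) = 4 (s(w) = 3 - ⅓*(-3) = 3 + 1 = 4)
J(q) = -q/2 (J(q) = -(q + q/2)/3 = -q/2)
r(F) = 100/9 (r(F) = (-5 + 5/3)² = (-10/3)² = 100/9)
1/r(J(s(x))) = 1/(100/9) = 9/100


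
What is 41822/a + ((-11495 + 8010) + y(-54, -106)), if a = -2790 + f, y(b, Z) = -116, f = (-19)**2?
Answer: -8788651/2429 ≈ -3618.2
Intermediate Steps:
f = 361
a = -2429 (a = -2790 + 361 = -2429)
41822/a + ((-11495 + 8010) + y(-54, -106)) = 41822/(-2429) + ((-11495 + 8010) - 116) = 41822*(-1/2429) + (-3485 - 116) = -41822/2429 - 3601 = -8788651/2429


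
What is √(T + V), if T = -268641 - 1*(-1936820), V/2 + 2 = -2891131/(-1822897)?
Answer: √5543278449637571589/1822897 ≈ 1291.6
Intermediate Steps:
V = -1509326/1822897 (V = -4 + 2*(-2891131/(-1822897)) = -4 + 2*(-2891131*(-1/1822897)) = -4 + 2*(2891131/1822897) = -4 + 5782262/1822897 = -1509326/1822897 ≈ -0.82798)
T = 1668179 (T = -268641 + 1936820 = 1668179)
√(T + V) = √(1668179 - 1509326/1822897) = √(3040916985237/1822897) = √5543278449637571589/1822897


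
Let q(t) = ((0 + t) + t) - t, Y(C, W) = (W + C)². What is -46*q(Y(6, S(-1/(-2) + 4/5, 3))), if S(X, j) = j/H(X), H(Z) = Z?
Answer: -536544/169 ≈ -3174.8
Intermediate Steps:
S(X, j) = j/X
Y(C, W) = (C + W)²
q(t) = t (q(t) = (t + t) - t = 2*t - t = t)
-46*q(Y(6, S(-1/(-2) + 4/5, 3))) = -46*(6 + 3/(-1/(-2) + 4/5))² = -46*(6 + 3/(-1*(-½) + 4*(⅕)))² = -46*(6 + 3/(½ + ⅘))² = -46*(6 + 3/(13/10))² = -46*(6 + 3*(10/13))² = -46*(6 + 30/13)² = -46*(108/13)² = -46*11664/169 = -536544/169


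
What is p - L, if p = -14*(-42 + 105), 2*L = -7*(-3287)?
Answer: -24773/2 ≈ -12387.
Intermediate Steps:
L = 23009/2 (L = (-7*(-3287))/2 = (½)*23009 = 23009/2 ≈ 11505.)
p = -882 (p = -14*63 = -882)
p - L = -882 - 1*23009/2 = -882 - 23009/2 = -24773/2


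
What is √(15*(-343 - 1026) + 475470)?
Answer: √454935 ≈ 674.49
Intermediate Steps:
√(15*(-343 - 1026) + 475470) = √(15*(-1369) + 475470) = √(-20535 + 475470) = √454935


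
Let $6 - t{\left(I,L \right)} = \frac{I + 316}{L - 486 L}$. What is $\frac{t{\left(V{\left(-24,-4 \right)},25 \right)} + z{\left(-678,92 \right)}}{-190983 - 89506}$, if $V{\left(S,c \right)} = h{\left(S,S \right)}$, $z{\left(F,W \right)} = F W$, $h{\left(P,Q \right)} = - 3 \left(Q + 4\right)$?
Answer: $\frac{756235874}{3400929125} \approx 0.22236$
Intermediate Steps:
$h{\left(P,Q \right)} = -12 - 3 Q$ ($h{\left(P,Q \right)} = - 3 \left(4 + Q\right) = -12 - 3 Q$)
$V{\left(S,c \right)} = -12 - 3 S$
$t{\left(I,L \right)} = 6 + \frac{316 + I}{485 L}$ ($t{\left(I,L \right)} = 6 - \frac{I + 316}{L - 486 L} = 6 - \frac{316 + I}{\left(-485\right) L} = 6 - \left(316 + I\right) \left(- \frac{1}{485 L}\right) = 6 - - \frac{316 + I}{485 L} = 6 + \frac{316 + I}{485 L}$)
$\frac{t{\left(V{\left(-24,-4 \right)},25 \right)} + z{\left(-678,92 \right)}}{-190983 - 89506} = \frac{\frac{316 - -60 + 2910 \cdot 25}{485 \cdot 25} - 62376}{-190983 - 89506} = \frac{\frac{1}{485} \cdot \frac{1}{25} \left(316 + \left(-12 + 72\right) + 72750\right) - 62376}{-280489} = \left(\frac{1}{485} \cdot \frac{1}{25} \left(316 + 60 + 72750\right) - 62376\right) \left(- \frac{1}{280489}\right) = \left(\frac{1}{485} \cdot \frac{1}{25} \cdot 73126 - 62376\right) \left(- \frac{1}{280489}\right) = \left(\frac{73126}{12125} - 62376\right) \left(- \frac{1}{280489}\right) = \left(- \frac{756235874}{12125}\right) \left(- \frac{1}{280489}\right) = \frac{756235874}{3400929125}$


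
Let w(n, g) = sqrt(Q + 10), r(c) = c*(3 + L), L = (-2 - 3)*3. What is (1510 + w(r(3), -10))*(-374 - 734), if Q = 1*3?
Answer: -1673080 - 1108*sqrt(13) ≈ -1.6771e+6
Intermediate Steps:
L = -15 (L = -5*3 = -15)
Q = 3
r(c) = -12*c (r(c) = c*(3 - 15) = c*(-12) = -12*c)
w(n, g) = sqrt(13) (w(n, g) = sqrt(3 + 10) = sqrt(13))
(1510 + w(r(3), -10))*(-374 - 734) = (1510 + sqrt(13))*(-374 - 734) = (1510 + sqrt(13))*(-1108) = -1673080 - 1108*sqrt(13)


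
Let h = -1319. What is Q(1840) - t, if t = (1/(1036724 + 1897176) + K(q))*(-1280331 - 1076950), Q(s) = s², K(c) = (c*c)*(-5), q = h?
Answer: -60161157930378352219/2933900 ≈ -2.0506e+13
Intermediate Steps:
q = -1319
K(c) = -5*c² (K(c) = c²*(-5) = -5*c²)
t = 60161167863390192219/2933900 (t = (1/(1036724 + 1897176) - 5*(-1319)²)*(-1280331 - 1076950) = (1/2933900 - 5*1739761)*(-2357281) = (1/2933900 - 8698805)*(-2357281) = -25521423989499/2933900*(-2357281) = 60161167863390192219/2933900 ≈ 2.0506e+13)
Q(1840) - t = 1840² - 1*60161167863390192219/2933900 = 3385600 - 60161167863390192219/2933900 = -60161157930378352219/2933900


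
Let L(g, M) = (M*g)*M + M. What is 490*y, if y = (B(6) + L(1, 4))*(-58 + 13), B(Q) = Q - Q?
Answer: -441000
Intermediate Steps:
L(g, M) = M + g*M² (L(g, M) = g*M² + M = M + g*M²)
B(Q) = 0
y = -900 (y = (0 + 4*(1 + 4*1))*(-58 + 13) = (0 + 4*(1 + 4))*(-45) = (0 + 4*5)*(-45) = (0 + 20)*(-45) = 20*(-45) = -900)
490*y = 490*(-900) = -441000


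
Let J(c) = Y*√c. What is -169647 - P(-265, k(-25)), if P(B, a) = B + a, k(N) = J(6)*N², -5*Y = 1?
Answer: -169382 + 125*√6 ≈ -1.6908e+5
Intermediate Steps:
Y = -⅕ (Y = -⅕*1 = -⅕ ≈ -0.20000)
J(c) = -√c/5
k(N) = -√6*N²/5 (k(N) = (-√6/5)*N² = -√6*N²/5)
-169647 - P(-265, k(-25)) = -169647 - (-265 - ⅕*√6*(-25)²) = -169647 - (-265 - ⅕*√6*625) = -169647 - (-265 - 125*√6) = -169647 + (265 + 125*√6) = -169382 + 125*√6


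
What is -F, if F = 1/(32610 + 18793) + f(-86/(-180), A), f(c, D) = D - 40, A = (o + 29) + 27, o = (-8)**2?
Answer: -4112241/51403 ≈ -80.000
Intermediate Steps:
o = 64
A = 120 (A = (64 + 29) + 27 = 93 + 27 = 120)
f(c, D) = -40 + D
F = 4112241/51403 (F = 1/(32610 + 18793) + (-40 + 120) = 1/51403 + 80 = 4112241/51403 ≈ 80.000)
-F = -1*4112241/51403 = -4112241/51403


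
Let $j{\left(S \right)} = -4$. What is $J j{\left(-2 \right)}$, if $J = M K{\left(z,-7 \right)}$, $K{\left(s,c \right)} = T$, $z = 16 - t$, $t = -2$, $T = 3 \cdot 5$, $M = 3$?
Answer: $-180$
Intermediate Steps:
$T = 15$
$z = 18$ ($z = 16 - -2 = 16 + 2 = 18$)
$K{\left(s,c \right)} = 15$
$J = 45$ ($J = 3 \cdot 15 = 45$)
$J j{\left(-2 \right)} = 45 \left(-4\right) = -180$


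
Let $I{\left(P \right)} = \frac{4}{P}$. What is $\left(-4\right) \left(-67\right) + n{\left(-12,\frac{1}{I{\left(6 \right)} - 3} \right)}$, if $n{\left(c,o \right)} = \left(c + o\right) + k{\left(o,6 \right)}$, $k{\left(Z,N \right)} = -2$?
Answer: $\frac{1775}{7} \approx 253.57$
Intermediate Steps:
$n{\left(c,o \right)} = -2 + c + o$ ($n{\left(c,o \right)} = \left(c + o\right) - 2 = -2 + c + o$)
$\left(-4\right) \left(-67\right) + n{\left(-12,\frac{1}{I{\left(6 \right)} - 3} \right)} = \left(-4\right) \left(-67\right) - \left(14 - \frac{1}{\frac{4}{6} - 3}\right) = 268 - \left(14 - \frac{1}{4 \cdot \frac{1}{6} - 3}\right) = 268 - \left(14 - \frac{1}{\frac{2}{3} - 3}\right) = 268 - \left(14 + \frac{3}{7}\right) = 268 - \frac{101}{7} = \frac{1775}{7}$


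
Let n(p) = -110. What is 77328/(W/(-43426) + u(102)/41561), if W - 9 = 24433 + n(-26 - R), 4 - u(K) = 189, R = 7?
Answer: -2584513675952/18875853 ≈ -1.3692e+5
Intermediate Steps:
u(K) = -185 (u(K) = 4 - 1*189 = 4 - 189 = -185)
W = 24332 (W = 9 + (24433 - 110) = 9 + 24323 = 24332)
77328/(W/(-43426) + u(102)/41561) = 77328/(24332/(-43426) - 185/41561) = 77328/(24332*(-1/43426) - 185*1/41561) = 77328/(-12166/21713 - 185/41561) = 77328/(-509648031/902413993) = 77328*(-902413993/509648031) = -2584513675952/18875853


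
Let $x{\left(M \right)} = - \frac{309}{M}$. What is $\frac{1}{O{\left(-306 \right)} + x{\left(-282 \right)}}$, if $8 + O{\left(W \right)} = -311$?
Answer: $- \frac{94}{29883} \approx -0.0031456$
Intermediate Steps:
$O{\left(W \right)} = -319$ ($O{\left(W \right)} = -8 - 311 = -319$)
$\frac{1}{O{\left(-306 \right)} + x{\left(-282 \right)}} = \frac{1}{-319 - \frac{309}{-282}} = \frac{1}{-319 - - \frac{103}{94}} = \frac{1}{-319 + \frac{103}{94}} = \frac{1}{- \frac{29883}{94}} = - \frac{94}{29883}$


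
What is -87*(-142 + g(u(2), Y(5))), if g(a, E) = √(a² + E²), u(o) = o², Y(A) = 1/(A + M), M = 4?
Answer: 12354 - 29*√1297/3 ≈ 12006.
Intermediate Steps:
Y(A) = 1/(4 + A) (Y(A) = 1/(A + 4) = 1/(4 + A))
g(a, E) = √(E² + a²)
-87*(-142 + g(u(2), Y(5))) = -87*(-142 + √((1/(4 + 5))² + (2²)²)) = -87*(-142 + √((1/9)² + 4²)) = -87*(-142 + √((⅑)² + 16)) = -87*(-142 + √(1/81 + 16)) = -87*(-142 + √(1297/81)) = -87*(-142 + √1297/9) = 12354 - 29*√1297/3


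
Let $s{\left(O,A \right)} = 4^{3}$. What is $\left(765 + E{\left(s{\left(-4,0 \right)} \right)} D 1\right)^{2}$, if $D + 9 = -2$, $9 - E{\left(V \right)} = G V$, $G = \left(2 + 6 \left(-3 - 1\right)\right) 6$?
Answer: $8512276644$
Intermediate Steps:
$s{\left(O,A \right)} = 64$
$G = -132$ ($G = \left(2 + 6 \left(-4\right)\right) 6 = \left(2 - 24\right) 6 = \left(-22\right) 6 = -132$)
$E{\left(V \right)} = 9 + 132 V$ ($E{\left(V \right)} = 9 - - 132 V = 9 + 132 V$)
$D = -11$ ($D = -9 - 2 = -11$)
$\left(765 + E{\left(s{\left(-4,0 \right)} \right)} D 1\right)^{2} = \left(765 + \left(9 + 132 \cdot 64\right) \left(-11\right) 1\right)^{2} = \left(765 + \left(9 + 8448\right) \left(-11\right) 1\right)^{2} = \left(765 + 8457 \left(-11\right) 1\right)^{2} = \left(765 - 93027\right)^{2} = \left(-92262\right)^{2} = 8512276644$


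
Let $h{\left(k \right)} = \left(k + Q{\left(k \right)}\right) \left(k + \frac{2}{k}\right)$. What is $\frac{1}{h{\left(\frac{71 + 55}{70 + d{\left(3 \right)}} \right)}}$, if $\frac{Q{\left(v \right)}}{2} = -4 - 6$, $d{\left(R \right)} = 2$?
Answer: $- \frac{112}{5913} \approx -0.018941$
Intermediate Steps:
$Q{\left(v \right)} = -20$ ($Q{\left(v \right)} = 2 \left(-4 - 6\right) = 2 \left(-10\right) = -20$)
$h{\left(k \right)} = \left(-20 + k\right) \left(k + \frac{2}{k}\right)$ ($h{\left(k \right)} = \left(k - 20\right) \left(k + \frac{2}{k}\right) = \left(-20 + k\right) \left(k + \frac{2}{k}\right)$)
$\frac{1}{h{\left(\frac{71 + 55}{70 + d{\left(3 \right)}} \right)}} = \frac{1}{2 + \left(\frac{71 + 55}{70 + 2}\right)^{2} - \frac{40}{\left(71 + 55\right) \frac{1}{70 + 2}} - 20 \frac{71 + 55}{70 + 2}} = \frac{1}{2 + \left(\frac{126}{72}\right)^{2} - \frac{40}{126 \cdot \frac{1}{72}} - 20 \cdot \frac{126}{72}} = \frac{1}{2 + \left(126 \cdot \frac{1}{72}\right)^{2} - \frac{40}{126 \cdot \frac{1}{72}} - 20 \cdot 126 \cdot \frac{1}{72}} = \frac{1}{2 + \left(\frac{7}{4}\right)^{2} - \frac{40}{\frac{7}{4}} - 35} = \frac{1}{2 + \frac{49}{16} - \frac{160}{7} - 35} = \frac{1}{- \frac{5913}{112}} = - \frac{112}{5913}$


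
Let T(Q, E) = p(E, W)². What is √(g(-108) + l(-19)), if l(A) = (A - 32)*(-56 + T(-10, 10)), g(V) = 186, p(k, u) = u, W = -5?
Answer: √1767 ≈ 42.036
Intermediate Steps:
T(Q, E) = 25 (T(Q, E) = (-5)² = 25)
l(A) = 992 - 31*A (l(A) = (A - 32)*(-56 + 25) = (-32 + A)*(-31) = 992 - 31*A)
√(g(-108) + l(-19)) = √(186 + (992 - 31*(-19))) = √(186 + (992 + 589)) = √(186 + 1581) = √1767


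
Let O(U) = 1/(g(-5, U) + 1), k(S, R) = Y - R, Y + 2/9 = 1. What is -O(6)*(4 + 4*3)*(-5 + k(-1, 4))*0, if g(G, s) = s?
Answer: 0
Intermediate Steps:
Y = 7/9 (Y = -2/9 + 1 = 7/9 ≈ 0.77778)
k(S, R) = 7/9 - R
O(U) = 1/(1 + U) (O(U) = 1/(U + 1) = 1/(1 + U))
-O(6)*(4 + 4*3)*(-5 + k(-1, 4))*0 = -(4 + 4*3)/(1 + 6)*(-5 + (7/9 - 1*4))*0 = -(4 + 12)/7*(-5 + (7/9 - 4))*0 = -(⅐)*16*(-5 - 29/9)*0 = -16*(-74/9*0)/7 = -16*0/7 = -1*0 = 0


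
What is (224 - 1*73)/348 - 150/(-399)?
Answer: 37483/46284 ≈ 0.80985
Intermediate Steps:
(224 - 1*73)/348 - 150/(-399) = (224 - 73)*(1/348) - 150*(-1/399) = 151*(1/348) + 50/133 = 151/348 + 50/133 = 37483/46284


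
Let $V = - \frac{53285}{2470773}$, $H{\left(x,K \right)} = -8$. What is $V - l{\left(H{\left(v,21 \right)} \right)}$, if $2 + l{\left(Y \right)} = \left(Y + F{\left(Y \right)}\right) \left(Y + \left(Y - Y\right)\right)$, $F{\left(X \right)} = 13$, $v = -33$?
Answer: $\frac{103719181}{2470773} \approx 41.978$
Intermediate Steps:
$l{\left(Y \right)} = -2 + Y \left(13 + Y\right)$ ($l{\left(Y \right)} = -2 + \left(Y + 13\right) \left(Y + \left(Y - Y\right)\right) = -2 + \left(13 + Y\right) \left(Y + 0\right) = -2 + \left(13 + Y\right) Y = -2 + Y \left(13 + Y\right)$)
$V = - \frac{53285}{2470773}$ ($V = \left(-53285\right) \frac{1}{2470773} = - \frac{53285}{2470773} \approx -0.021566$)
$V - l{\left(H{\left(v,21 \right)} \right)} = - \frac{53285}{2470773} - \left(-2 + \left(-8\right)^{2} + 13 \left(-8\right)\right) = - \frac{53285}{2470773} - \left(-2 + 64 - 104\right) = - \frac{53285}{2470773} - -42 = - \frac{53285}{2470773} + 42 = \frac{103719181}{2470773}$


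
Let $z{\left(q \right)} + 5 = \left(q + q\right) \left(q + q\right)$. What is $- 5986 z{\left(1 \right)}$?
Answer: $5986$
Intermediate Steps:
$z{\left(q \right)} = -5 + 4 q^{2}$ ($z{\left(q \right)} = -5 + \left(q + q\right) \left(q + q\right) = -5 + 2 q 2 q = -5 + 4 q^{2}$)
$- 5986 z{\left(1 \right)} = - 5986 \left(-5 + 4 \cdot 1^{2}\right) = - 5986 \left(-5 + 4 \cdot 1\right) = - 5986 \left(-5 + 4\right) = \left(-5986\right) \left(-1\right) = 5986$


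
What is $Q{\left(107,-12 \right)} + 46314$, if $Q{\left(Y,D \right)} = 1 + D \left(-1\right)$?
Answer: $46327$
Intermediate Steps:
$Q{\left(Y,D \right)} = 1 - D$
$Q{\left(107,-12 \right)} + 46314 = \left(1 - -12\right) + 46314 = \left(1 + 12\right) + 46314 = 13 + 46314 = 46327$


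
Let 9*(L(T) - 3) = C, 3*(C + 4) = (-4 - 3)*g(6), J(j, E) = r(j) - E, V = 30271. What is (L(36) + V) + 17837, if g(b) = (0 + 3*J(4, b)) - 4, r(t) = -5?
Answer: 1299244/27 ≈ 48120.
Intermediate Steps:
J(j, E) = -5 - E
g(b) = -19 - 3*b (g(b) = (0 + 3*(-5 - b)) - 4 = (0 + (-15 - 3*b)) - 4 = (-15 - 3*b) - 4 = -19 - 3*b)
C = 247/3 (C = -4 + ((-4 - 3)*(-19 - 3*6))/3 = -4 + (-7*(-19 - 18))/3 = -4 + (-7*(-37))/3 = -4 + (1/3)*259 = -4 + 259/3 = 247/3 ≈ 82.333)
L(T) = 328/27 (L(T) = 3 + (1/9)*(247/3) = 3 + 247/27 = 328/27)
(L(36) + V) + 17837 = (328/27 + 30271) + 17837 = 817645/27 + 17837 = 1299244/27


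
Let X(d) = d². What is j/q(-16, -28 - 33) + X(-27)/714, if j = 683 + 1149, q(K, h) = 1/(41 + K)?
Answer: 10900643/238 ≈ 45801.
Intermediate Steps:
j = 1832
j/q(-16, -28 - 33) + X(-27)/714 = 1832/(1/(41 - 16)) + (-27)²/714 = 1832/(1/25) + 729*(1/714) = 1832/(1/25) + 243/238 = 1832*25 + 243/238 = 45800 + 243/238 = 10900643/238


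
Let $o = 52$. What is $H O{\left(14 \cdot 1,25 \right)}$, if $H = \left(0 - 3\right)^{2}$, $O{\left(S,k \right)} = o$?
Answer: $468$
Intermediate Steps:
$O{\left(S,k \right)} = 52$
$H = 9$ ($H = \left(-3\right)^{2} = 9$)
$H O{\left(14 \cdot 1,25 \right)} = 9 \cdot 52 = 468$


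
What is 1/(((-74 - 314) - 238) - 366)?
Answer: -1/992 ≈ -0.0010081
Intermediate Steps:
1/(((-74 - 314) - 238) - 366) = 1/((-388 - 238) - 366) = 1/(-626 - 366) = 1/(-992) = -1/992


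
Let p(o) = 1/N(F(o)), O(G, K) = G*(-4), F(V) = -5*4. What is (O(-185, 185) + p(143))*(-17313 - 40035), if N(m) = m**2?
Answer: -4243766337/100 ≈ -4.2438e+7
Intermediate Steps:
F(V) = -20
O(G, K) = -4*G
p(o) = 1/400 (p(o) = 1/((-20)**2) = 1/400)
(O(-185, 185) + p(143))*(-17313 - 40035) = (-4*(-185) + 1/400)*(-17313 - 40035) = (740 + 1/400)*(-57348) = (296001/400)*(-57348) = -4243766337/100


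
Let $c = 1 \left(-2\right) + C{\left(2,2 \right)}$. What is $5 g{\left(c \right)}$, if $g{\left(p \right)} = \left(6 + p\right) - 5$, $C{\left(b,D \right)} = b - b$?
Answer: $-5$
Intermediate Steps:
$C{\left(b,D \right)} = 0$
$c = -2$ ($c = 1 \left(-2\right) + 0 = -2 + 0 = -2$)
$g{\left(p \right)} = 1 + p$
$5 g{\left(c \right)} = 5 \left(1 - 2\right) = 5 \left(-1\right) = -5$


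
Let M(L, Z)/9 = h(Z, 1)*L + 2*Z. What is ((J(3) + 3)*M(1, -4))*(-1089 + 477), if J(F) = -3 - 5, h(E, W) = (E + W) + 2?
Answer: -247860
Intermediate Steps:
h(E, W) = 2 + E + W
J(F) = -8
M(L, Z) = 18*Z + 9*L*(3 + Z) (M(L, Z) = 9*((2 + Z + 1)*L + 2*Z) = 9*((3 + Z)*L + 2*Z) = 9*(L*(3 + Z) + 2*Z) = 9*(2*Z + L*(3 + Z)) = 18*Z + 9*L*(3 + Z))
((J(3) + 3)*M(1, -4))*(-1089 + 477) = ((-8 + 3)*(18*(-4) + 9*1*(3 - 4)))*(-1089 + 477) = -5*(-72 + 9*1*(-1))*(-612) = -5*(-72 - 9)*(-612) = -5*(-81)*(-612) = 405*(-612) = -247860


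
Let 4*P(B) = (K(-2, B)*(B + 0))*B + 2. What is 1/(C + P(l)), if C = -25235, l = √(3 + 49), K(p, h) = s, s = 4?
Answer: -2/50365 ≈ -3.9710e-5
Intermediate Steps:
K(p, h) = 4
l = 2*√13 (l = √52 = 2*√13 ≈ 7.2111)
P(B) = ½ + B² (P(B) = ((4*(B + 0))*B + 2)/4 = ((4*B)*B + 2)/4 = (4*B² + 2)/4 = (2 + 4*B²)/4 = ½ + B²)
1/(C + P(l)) = 1/(-25235 + (½ + (2*√13)²)) = 1/(-25235 + (½ + 52)) = 1/(-25235 + 105/2) = 1/(-50365/2) = -2/50365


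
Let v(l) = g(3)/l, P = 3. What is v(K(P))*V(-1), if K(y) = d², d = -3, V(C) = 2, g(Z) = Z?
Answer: ⅔ ≈ 0.66667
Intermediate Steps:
K(y) = 9 (K(y) = (-3)² = 9)
v(l) = 3/l
v(K(P))*V(-1) = (3/9)*2 = (3*(⅑))*2 = (⅓)*2 = ⅔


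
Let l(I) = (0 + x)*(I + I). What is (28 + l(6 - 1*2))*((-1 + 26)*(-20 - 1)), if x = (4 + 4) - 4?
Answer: -31500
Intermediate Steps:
x = 4 (x = 8 - 4 = 4)
l(I) = 8*I (l(I) = (0 + 4)*(I + I) = 4*(2*I) = 8*I)
(28 + l(6 - 1*2))*((-1 + 26)*(-20 - 1)) = (28 + 8*(6 - 1*2))*((-1 + 26)*(-20 - 1)) = (28 + 8*(6 - 2))*(25*(-21)) = (28 + 8*4)*(-525) = (28 + 32)*(-525) = 60*(-525) = -31500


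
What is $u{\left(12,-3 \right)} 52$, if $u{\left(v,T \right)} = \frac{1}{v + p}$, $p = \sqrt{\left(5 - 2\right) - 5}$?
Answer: $\frac{312}{73} - \frac{26 i \sqrt{2}}{73} \approx 4.274 - 0.50369 i$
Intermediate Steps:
$p = i \sqrt{2}$ ($p = \sqrt{\left(5 - 2\right) - 5} = \sqrt{3 - 5} = \sqrt{-2} = i \sqrt{2} \approx 1.4142 i$)
$u{\left(v,T \right)} = \frac{1}{v + i \sqrt{2}}$
$u{\left(12,-3 \right)} 52 = \frac{1}{12 + i \sqrt{2}} \cdot 52 = \frac{52}{12 + i \sqrt{2}}$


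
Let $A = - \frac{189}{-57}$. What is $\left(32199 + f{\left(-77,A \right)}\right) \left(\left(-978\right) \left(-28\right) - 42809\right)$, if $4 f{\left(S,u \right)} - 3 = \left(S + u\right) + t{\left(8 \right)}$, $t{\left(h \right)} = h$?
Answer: $- \frac{37728516525}{76} \approx -4.9643 \cdot 10^{8}$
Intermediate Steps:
$A = \frac{63}{19}$ ($A = \left(-189\right) \left(- \frac{1}{57}\right) = \frac{63}{19} \approx 3.3158$)
$f{\left(S,u \right)} = \frac{11}{4} + \frac{S}{4} + \frac{u}{4}$ ($f{\left(S,u \right)} = \frac{3}{4} + \frac{\left(S + u\right) + 8}{4} = \frac{3}{4} + \frac{8 + S + u}{4} = \frac{3}{4} + \left(2 + \frac{S}{4} + \frac{u}{4}\right) = \frac{11}{4} + \frac{S}{4} + \frac{u}{4}$)
$\left(32199 + f{\left(-77,A \right)}\right) \left(\left(-978\right) \left(-28\right) - 42809\right) = \left(32199 + \left(\frac{11}{4} + \frac{1}{4} \left(-77\right) + \frac{1}{4} \cdot \frac{63}{19}\right)\right) \left(\left(-978\right) \left(-28\right) - 42809\right) = \left(32199 + \left(\frac{11}{4} - \frac{77}{4} + \frac{63}{76}\right)\right) \left(27384 - 42809\right) = \left(32199 - \frac{1191}{76}\right) \left(-15425\right) = \frac{2445933}{76} \left(-15425\right) = - \frac{37728516525}{76}$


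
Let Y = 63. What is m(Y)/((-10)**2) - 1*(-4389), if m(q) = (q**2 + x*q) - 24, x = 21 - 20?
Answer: 110727/25 ≈ 4429.1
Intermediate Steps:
x = 1
m(q) = -24 + q + q**2 (m(q) = (q**2 + 1*q) - 24 = (q**2 + q) - 24 = (q + q**2) - 24 = -24 + q + q**2)
m(Y)/((-10)**2) - 1*(-4389) = (-24 + 63 + 63**2)/((-10)**2) - 1*(-4389) = (-24 + 63 + 3969)/100 + 4389 = 4008*(1/100) + 4389 = 1002/25 + 4389 = 110727/25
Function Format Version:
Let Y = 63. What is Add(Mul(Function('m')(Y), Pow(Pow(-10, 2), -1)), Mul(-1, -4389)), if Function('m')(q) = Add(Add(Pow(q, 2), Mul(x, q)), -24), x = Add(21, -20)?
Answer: Rational(110727, 25) ≈ 4429.1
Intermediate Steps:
x = 1
Function('m')(q) = Add(-24, q, Pow(q, 2)) (Function('m')(q) = Add(Add(Pow(q, 2), Mul(1, q)), -24) = Add(Add(Pow(q, 2), q), -24) = Add(Add(q, Pow(q, 2)), -24) = Add(-24, q, Pow(q, 2)))
Add(Mul(Function('m')(Y), Pow(Pow(-10, 2), -1)), Mul(-1, -4389)) = Add(Mul(Add(-24, 63, Pow(63, 2)), Pow(Pow(-10, 2), -1)), Mul(-1, -4389)) = Add(Mul(Add(-24, 63, 3969), Pow(100, -1)), 4389) = Add(Mul(4008, Rational(1, 100)), 4389) = Add(Rational(1002, 25), 4389) = Rational(110727, 25)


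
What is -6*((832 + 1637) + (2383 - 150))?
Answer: -28212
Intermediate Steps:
-6*((832 + 1637) + (2383 - 150)) = -6*(2469 + 2233) = -6*4702 = -28212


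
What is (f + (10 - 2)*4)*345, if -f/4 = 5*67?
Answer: -451260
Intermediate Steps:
f = -1340 (f = -20*67 = -4*335 = -1340)
(f + (10 - 2)*4)*345 = (-1340 + (10 - 2)*4)*345 = (-1340 + 8*4)*345 = (-1340 + 32)*345 = -1308*345 = -451260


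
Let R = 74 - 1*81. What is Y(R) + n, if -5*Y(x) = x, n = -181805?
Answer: -909018/5 ≈ -1.8180e+5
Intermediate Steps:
R = -7 (R = 74 - 81 = -7)
Y(x) = -x/5
Y(R) + n = -⅕*(-7) - 181805 = 7/5 - 181805 = -909018/5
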